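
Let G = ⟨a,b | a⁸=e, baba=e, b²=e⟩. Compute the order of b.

Compute successive powers until reaching e:
  b¹ = b, b² = e.
The smallest positive k with bᵏ = e is 2.

Answer: 2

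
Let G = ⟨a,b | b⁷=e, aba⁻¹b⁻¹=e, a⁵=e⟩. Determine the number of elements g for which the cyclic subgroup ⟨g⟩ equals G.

G is cyclic of order 35. An element generates G iff its order is 35, and a cyclic group of order 35 has exactly φ(35) = 24 such elements.

Answer: 24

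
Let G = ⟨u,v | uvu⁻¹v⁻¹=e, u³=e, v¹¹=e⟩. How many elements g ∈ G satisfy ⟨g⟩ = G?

G is cyclic of order 33. An element generates G iff its order is 33, and a cyclic group of order 33 has exactly φ(33) = 20 such elements.

Answer: 20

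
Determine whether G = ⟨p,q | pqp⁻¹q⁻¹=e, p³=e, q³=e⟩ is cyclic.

|G| = 9, but the maximum element order in G is 3 < 9. No single element generates all of G, so G is not cyclic.

Answer: No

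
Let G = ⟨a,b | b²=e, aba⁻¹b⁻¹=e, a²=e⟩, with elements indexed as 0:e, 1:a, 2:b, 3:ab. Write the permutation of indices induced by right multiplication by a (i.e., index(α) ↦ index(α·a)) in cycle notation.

(0 1)(2 3)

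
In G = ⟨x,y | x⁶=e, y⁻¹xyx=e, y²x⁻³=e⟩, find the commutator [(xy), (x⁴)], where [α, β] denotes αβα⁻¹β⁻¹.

[(xy), (x⁴)] = (xy)·(x⁴)·(xy)⁻¹·(x⁴)⁻¹.
  (xy) · (x⁴) = y⁻¹
  (y⁻¹) · (xy⁻¹) = x²
  (x²) · (x²) = x⁴

Answer: x⁴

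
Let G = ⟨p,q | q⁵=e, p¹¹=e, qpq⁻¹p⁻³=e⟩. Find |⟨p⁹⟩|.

|⟨p⁹⟩| equals the order of p⁹. Compute successive powers until reaching e:
  (p⁹)¹ = p⁹, (p⁹)² = p⁷, (p⁹)³ = p⁵, (p⁹)⁴ = p³, (p⁹)⁵ = p, (p⁹)⁶ = p¹⁰, (p⁹)⁷ = p⁸, (p⁹)⁸ = p⁶, (p⁹)⁹ = p⁴, (p⁹)¹⁰ = p², (p⁹)¹¹ = e.
The smallest positive k with (p⁹)ᵏ = e is 11, so |⟨p⁹⟩| = 11.

Answer: 11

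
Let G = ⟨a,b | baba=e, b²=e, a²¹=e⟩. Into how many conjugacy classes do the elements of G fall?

The conjugacy classes (representative and size) are:
  [e] (size 1), [a²⁰] (size 2), [a²] (size 2), [a³] (size 2), [a¹⁷] (size 2), [a⁵] (size 2), [a⁶] (size 2), [a⁷] (size 2), [a⁸] (size 2), [a⁹] (size 2), [a¹⁰] (size 2), [b] (size 21).
Class equation: 1 + 2 + 2 + 2 + 2 + 2 + 2 + 2 + 2 + 2 + 2 + 21 = 42 = |G|. So G has 12 conjugacy classes.

Answer: 12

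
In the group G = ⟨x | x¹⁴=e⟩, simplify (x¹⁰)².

Compute successive powers of (x¹⁰), reducing at each step:
  (x¹⁰)²: (x¹⁰) · x¹⁰ = x⁶

Answer: x⁶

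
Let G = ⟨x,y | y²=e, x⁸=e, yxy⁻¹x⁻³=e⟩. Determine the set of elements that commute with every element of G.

An element z ∈ Z(G) iff z commutes with every generator.
For example x⁴ is central: (x⁴)·x = x⁵ = x·(x⁴); (x⁴)·y = x⁴y = y·(x⁴).
Whereas x ∉ Z(G) since x·y = xy ≠ x³y = y·x.
Checking each of the 16 elements this way gives Z(G) = {e, x⁴}, of order 2.

Answer: {e, x⁴}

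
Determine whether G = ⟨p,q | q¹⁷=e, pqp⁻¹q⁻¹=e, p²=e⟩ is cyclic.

|G| = 34. The element pq has order 34 (its powers give 34 distinct elements), so ⟨pq⟩ = G and G is cyclic.

Answer: Yes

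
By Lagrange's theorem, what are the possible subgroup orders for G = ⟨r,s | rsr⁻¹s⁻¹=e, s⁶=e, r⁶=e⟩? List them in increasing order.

|G| = 36 = 2² · 3². By Lagrange's theorem the order of any subgroup divides 36; the divisors of 36 are 1, 2, 3, 4, 6, 9, 12, 18, 36.

Answer: 1, 2, 3, 4, 6, 9, 12, 18, 36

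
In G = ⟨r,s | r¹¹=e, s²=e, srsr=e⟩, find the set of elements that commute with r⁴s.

⟨r⁴s⟩ ⊆ C_G(r⁴s) since powers of r⁴s commute with r⁴s; so |C_G(r⁴s)| ≥ |⟨r⁴s⟩| = 2.
By orbit–stabilizer, |C_G(r⁴s)| = |G| / |conj. class of r⁴s| = 22 / 11 = 2.
The 2 elements commuting with r⁴s are {e, r⁴s}.

Answer: {e, r⁴s}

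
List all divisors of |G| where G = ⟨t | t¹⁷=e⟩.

|G| = 17 = 17. By Lagrange's theorem the order of any subgroup divides 17; the divisors of 17 are 1, 17.

Answer: 1, 17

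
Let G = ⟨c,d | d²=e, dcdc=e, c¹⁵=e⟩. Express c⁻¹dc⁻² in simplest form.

Multiply left to right, reducing at each step:
  (c¹⁴) · d = c¹⁴d
  (c¹⁴d) · c⁻² = cd

Answer: cd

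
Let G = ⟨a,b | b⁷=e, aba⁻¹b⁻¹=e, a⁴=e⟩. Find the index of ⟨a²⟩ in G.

First find ord(a²) by computing successive powers:
  (a²)¹ = a², (a²)² = e.
So |⟨a²⟩| = ord(a²) = 2. With |G| = 28, by Lagrange [G : ⟨a²⟩] = 28/2 = 14.

Answer: 14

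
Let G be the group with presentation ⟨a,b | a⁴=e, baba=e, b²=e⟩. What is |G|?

Enumerate words in the generators, reducing via the relations: the distinct elements are
  {a, b, e, ab, a², a³, a²b, a³b}.
No further products give new elements, so |G| = 8.

Answer: 8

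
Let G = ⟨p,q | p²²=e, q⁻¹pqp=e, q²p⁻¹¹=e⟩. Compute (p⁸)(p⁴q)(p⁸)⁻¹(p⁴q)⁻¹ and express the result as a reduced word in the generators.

[(p⁸), (p⁴q)] = (p⁸)·(p⁴q)·(p⁸)⁻¹·(p⁴q)⁻¹.
  (p⁸) · (p⁴q) = pq⁻¹
  (pq⁻¹) · (p¹⁴) = p⁹q⁻¹
  (p⁹q⁻¹) · (p⁴q⁻¹) = p¹⁶

Answer: p¹⁶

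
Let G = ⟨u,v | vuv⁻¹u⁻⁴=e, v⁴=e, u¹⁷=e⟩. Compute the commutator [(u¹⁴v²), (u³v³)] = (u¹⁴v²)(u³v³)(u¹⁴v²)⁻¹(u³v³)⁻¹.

[(u¹⁴v²), (u³v³)] = (u¹⁴v²)·(u³v³)·(u¹⁴v²)⁻¹·(u³v³)⁻¹.
  (u¹⁴v²) · (u³v³) = u¹¹v
  (u¹¹v) · (u¹⁴v²) = u¹⁶v³
  (u¹⁶v³) · (u⁵v) = u¹³

Answer: u¹³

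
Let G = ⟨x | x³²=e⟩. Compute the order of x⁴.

Compute successive powers until reaching e:
  (x⁴)¹ = x⁴, (x⁴)² = x⁸, (x⁴)³ = x¹², (x⁴)⁴ = x¹⁶, (x⁴)⁵ = x²⁰, (x⁴)⁶ = x²⁴, (x⁴)⁷ = x²⁸, (x⁴)⁸ = e.
The smallest positive k with (x⁴)ᵏ = e is 8.

Answer: 8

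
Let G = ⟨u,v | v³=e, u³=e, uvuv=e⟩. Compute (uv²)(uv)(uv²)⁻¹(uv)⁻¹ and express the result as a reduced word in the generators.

[(uv²), (uv)] = (uv²)·(uv)·(uv²)⁻¹·(uv)⁻¹.
  (uv²) · (uv) = v²u
  (v²u) · (vu²) = u²v²
  (u²v²) · (uv) = uv²u

Answer: uv²u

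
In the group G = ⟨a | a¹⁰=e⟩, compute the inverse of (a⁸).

The order of (a⁸) is 5 (smallest k with (a⁸)ᵏ = e), so (a⁸)⁻¹ = (a⁸)⁴ = a².
Check: (a⁸) · (a²) → (a⁸) · a² = e, giving e as required.

Answer: a²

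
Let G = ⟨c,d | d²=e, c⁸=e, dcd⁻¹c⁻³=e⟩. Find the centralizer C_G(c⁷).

⟨c⁷⟩ ⊆ C_G(c⁷) since powers of c⁷ commute with c⁷; so |C_G(c⁷)| ≥ |⟨c⁷⟩| = 8.
By orbit–stabilizer, |C_G(c⁷)| = |G| / |conj. class of c⁷| = 16 / 2 = 8.
The 8 elements commuting with c⁷ are {e, c, c², c³, c⁴, c⁵, c⁶, c⁷}.

Answer: {e, c, c², c³, c⁴, c⁵, c⁶, c⁷}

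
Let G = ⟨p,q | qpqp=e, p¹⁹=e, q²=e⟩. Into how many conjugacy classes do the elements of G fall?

The conjugacy classes (representative and size) are:
  [e] (size 1), [p¹⁸] (size 2), [p²] (size 2), [p¹⁶] (size 2), [p⁴] (size 2), [p¹⁴] (size 2), [p¹³] (size 2), [p¹²] (size 2), [p⁸] (size 2), [p⁹] (size 2), [q] (size 19).
Class equation: 1 + 2 + 2 + 2 + 2 + 2 + 2 + 2 + 2 + 2 + 19 = 38 = |G|. So G has 11 conjugacy classes.

Answer: 11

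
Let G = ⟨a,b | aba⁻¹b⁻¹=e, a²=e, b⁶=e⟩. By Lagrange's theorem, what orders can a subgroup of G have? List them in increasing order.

|G| = 12 = 2² · 3. By Lagrange's theorem the order of any subgroup divides 12; the divisors of 12 are 1, 2, 3, 4, 6, 12.

Answer: 1, 2, 3, 4, 6, 12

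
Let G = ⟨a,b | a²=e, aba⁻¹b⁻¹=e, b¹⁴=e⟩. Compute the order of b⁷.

Compute successive powers until reaching e:
  (b⁷)¹ = b⁷, (b⁷)² = e.
The smallest positive k with (b⁷)ᵏ = e is 2.

Answer: 2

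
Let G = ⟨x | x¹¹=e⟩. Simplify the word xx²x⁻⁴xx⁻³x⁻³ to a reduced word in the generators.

Multiply left to right, reducing at each step:
  x · x² = x³
  (x³) · x⁻⁴ = x¹⁰
  (x¹⁰) · x = e
  e · x⁻³ = x⁸
  (x⁸) · x⁻³ = x⁵

Answer: x⁵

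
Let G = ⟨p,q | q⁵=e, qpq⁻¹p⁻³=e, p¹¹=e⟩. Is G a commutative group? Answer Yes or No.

p·q = pq but q·p = p³q, so p·q ≠ q·p and G is not abelian.

Answer: No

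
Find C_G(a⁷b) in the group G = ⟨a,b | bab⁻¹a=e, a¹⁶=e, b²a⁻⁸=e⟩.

⟨a⁷b⟩ ⊆ C_G(a⁷b) since powers of a⁷b commute with a⁷b; so |C_G(a⁷b)| ≥ |⟨a⁷b⟩| = 4.
By orbit–stabilizer, |C_G(a⁷b)| = |G| / |conj. class of a⁷b| = 32 / 8 = 4.
The 4 elements commuting with a⁷b are {e, a⁸, a⁷b⁻¹, a⁷b}.

Answer: {e, a⁸, a⁷b⁻¹, a⁷b}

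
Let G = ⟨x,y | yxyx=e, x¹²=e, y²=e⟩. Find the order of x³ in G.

Compute successive powers until reaching e:
  (x³)¹ = x³, (x³)² = x⁶, (x³)³ = x⁹, (x³)⁴ = e.
The smallest positive k with (x³)ᵏ = e is 4.

Answer: 4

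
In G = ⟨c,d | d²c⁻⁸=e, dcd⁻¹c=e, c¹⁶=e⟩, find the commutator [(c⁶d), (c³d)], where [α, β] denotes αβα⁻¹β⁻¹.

[(c⁶d), (c³d)] = (c⁶d)·(c³d)·(c⁶d)⁻¹·(c³d)⁻¹.
  (c⁶d) · (c³d) = c¹¹
  (c¹¹) · (c⁶d⁻¹) = cd⁻¹
  (cd⁻¹) · (c³d⁻¹) = c⁶

Answer: c⁶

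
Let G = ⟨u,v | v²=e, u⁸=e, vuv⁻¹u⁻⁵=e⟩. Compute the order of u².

Compute successive powers until reaching e:
  (u²)¹ = u², (u²)² = u⁴, (u²)³ = u⁶, (u²)⁴ = e.
The smallest positive k with (u²)ᵏ = e is 4.

Answer: 4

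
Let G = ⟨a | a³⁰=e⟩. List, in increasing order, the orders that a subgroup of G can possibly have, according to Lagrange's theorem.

|G| = 30 = 2 · 3 · 5. By Lagrange's theorem the order of any subgroup divides 30; the divisors of 30 are 1, 2, 3, 5, 6, 10, 15, 30.

Answer: 1, 2, 3, 5, 6, 10, 15, 30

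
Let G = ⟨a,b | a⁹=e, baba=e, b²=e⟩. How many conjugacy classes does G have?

The conjugacy classes (representative and size) are:
  [e] (size 1), [a⁸] (size 2), [a⁷] (size 2), [a⁶] (size 2), [a⁵] (size 2), [a⁴b] (size 9).
Class equation: 1 + 2 + 2 + 2 + 2 + 9 = 18 = |G|. So G has 6 conjugacy classes.

Answer: 6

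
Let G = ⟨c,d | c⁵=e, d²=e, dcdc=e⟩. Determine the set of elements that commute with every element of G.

An element z ∈ Z(G) iff z commutes with every generator.
For example e is central: e·c = c = c·e; e·d = d = d·e.
Whereas c ∉ Z(G) since c·d = cd ≠ c⁴d = d·c.
Checking each of the 10 elements this way gives Z(G) = {e}, of order 1.

Answer: {e}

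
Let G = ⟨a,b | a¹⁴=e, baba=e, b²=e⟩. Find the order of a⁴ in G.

Compute successive powers until reaching e:
  (a⁴)¹ = a⁴, (a⁴)² = a⁸, (a⁴)³ = a¹², (a⁴)⁴ = a², (a⁴)⁵ = a⁶, (a⁴)⁶ = a¹⁰, (a⁴)⁷ = e.
The smallest positive k with (a⁴)ᵏ = e is 7.

Answer: 7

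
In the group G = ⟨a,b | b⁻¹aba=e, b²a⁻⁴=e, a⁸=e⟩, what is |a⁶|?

Compute successive powers until reaching e:
  (a⁶)¹ = a⁶, (a⁶)² = a⁴, (a⁶)³ = a², (a⁶)⁴ = e.
The smallest positive k with (a⁶)ᵏ = e is 4.

Answer: 4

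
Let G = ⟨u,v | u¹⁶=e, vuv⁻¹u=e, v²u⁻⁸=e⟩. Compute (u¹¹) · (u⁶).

Compute (u¹¹) · (u⁶) by multiplying left to right and reducing via the relations at each step:
  (u¹¹) · u⁶ = u

Answer: u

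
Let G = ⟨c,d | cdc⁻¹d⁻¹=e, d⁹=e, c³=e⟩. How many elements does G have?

Enumerate words in the generators, reducing via the relations: the distinct elements are
  {c, d, e, cd, c², d², d³, d⁴, d⁵, d⁶, d⁷, d⁸, cd², cd³, cd⁴, cd⁵, cd⁶, cd⁷, cd⁸, c²d, c²d², c²d³, c²d⁴, c²d⁵, c²d⁶, c²d⁷, c²d⁸}.
No further products give new elements, so |G| = 27.

Answer: 27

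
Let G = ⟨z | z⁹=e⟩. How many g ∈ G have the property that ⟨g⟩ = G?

G is cyclic of order 9. An element generates G iff its order is 9, and a cyclic group of order 9 has exactly φ(9) = 6 such elements.

Answer: 6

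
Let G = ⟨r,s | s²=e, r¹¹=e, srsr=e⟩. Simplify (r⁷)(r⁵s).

Compute (r⁷) · (r⁵s) by multiplying left to right and reducing via the relations at each step:
  (r⁷) · r⁵ = r
  r · s = rs

Answer: rs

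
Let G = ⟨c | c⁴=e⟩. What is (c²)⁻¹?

The order of (c²) is 2 (smallest k with (c²)ᵏ = e), so (c²)⁻¹ = (c²)¹ = c².
Check: (c²) · (c²) → (c²) · c² = e, giving e as required.

Answer: c²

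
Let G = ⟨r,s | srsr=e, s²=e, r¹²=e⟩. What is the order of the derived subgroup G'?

G' = [G, G] is generated by all commutators. The generator-pair commutators are: [r, s] = r².
The subgroup they normally generate is {e, r², r⁴, r⁶, r⁸, r¹⁰}, of order 6.
Check: |G/G'| = 24/6 = 4 is the order of the abelianisation.

Answer: 6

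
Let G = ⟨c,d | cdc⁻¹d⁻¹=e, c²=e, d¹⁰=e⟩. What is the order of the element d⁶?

Compute successive powers until reaching e:
  (d⁶)¹ = d⁶, (d⁶)² = d², (d⁶)³ = d⁸, (d⁶)⁴ = d⁴, (d⁶)⁵ = e.
The smallest positive k with (d⁶)ᵏ = e is 5.

Answer: 5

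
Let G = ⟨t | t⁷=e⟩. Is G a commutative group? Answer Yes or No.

G has a single generator, so G is cyclic and hence abelian.

Answer: Yes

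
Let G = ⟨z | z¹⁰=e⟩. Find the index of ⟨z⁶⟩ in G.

First find ord(z⁶) by computing successive powers:
  (z⁶)¹ = z⁶, (z⁶)² = z², (z⁶)³ = z⁸, (z⁶)⁴ = z⁴, (z⁶)⁵ = e.
So |⟨z⁶⟩| = ord(z⁶) = 5. With |G| = 10, by Lagrange [G : ⟨z⁶⟩] = 10/5 = 2.

Answer: 2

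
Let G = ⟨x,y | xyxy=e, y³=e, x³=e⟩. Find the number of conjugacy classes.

The conjugacy classes (representative and size) are:
  [e] (size 1), [yx²] (size 4), [y²x] (size 4), [x²y²] (size 3).
Class equation: 1 + 4 + 4 + 3 = 12 = |G|. So G has 4 conjugacy classes.

Answer: 4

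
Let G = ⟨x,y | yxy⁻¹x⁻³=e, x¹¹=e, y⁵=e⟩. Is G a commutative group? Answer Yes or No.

x·y = xy but y·x = x³y, so x·y ≠ y·x and G is not abelian.

Answer: No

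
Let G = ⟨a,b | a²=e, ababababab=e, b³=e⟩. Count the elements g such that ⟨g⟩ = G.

⟨g⟩ = G would require ord(g) = |G| = 60, but the maximum element order in G is 5 < 60. So G is not cyclic and no single element generates it: the count is 0.

Answer: 0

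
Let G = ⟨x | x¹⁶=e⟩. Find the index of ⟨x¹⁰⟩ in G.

First find ord(x¹⁰) by computing successive powers:
  (x¹⁰)¹ = x¹⁰, (x¹⁰)² = x⁴, (x¹⁰)³ = x¹⁴, (x¹⁰)⁴ = x⁸, (x¹⁰)⁵ = x², (x¹⁰)⁶ = x¹², (x¹⁰)⁷ = x⁶, (x¹⁰)⁸ = e.
So |⟨x¹⁰⟩| = ord(x¹⁰) = 8. With |G| = 16, by Lagrange [G : ⟨x¹⁰⟩] = 16/8 = 2.

Answer: 2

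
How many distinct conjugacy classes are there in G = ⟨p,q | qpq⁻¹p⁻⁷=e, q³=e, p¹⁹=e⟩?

The conjugacy classes (representative and size) are:
  [e] (size 1), [p¹¹] (size 3), [p¹⁴] (size 3), [p⁶] (size 3), [p¹⁷] (size 3), [p¹²] (size 3), [p¹⁰] (size 3), [p²q] (size 19), [p¹⁸q²] (size 19).
Class equation: 1 + 3 + 3 + 3 + 3 + 3 + 3 + 19 + 19 = 57 = |G|. So G has 9 conjugacy classes.

Answer: 9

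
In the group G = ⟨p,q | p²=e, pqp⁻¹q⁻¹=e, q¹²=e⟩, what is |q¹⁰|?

Compute successive powers until reaching e:
  (q¹⁰)¹ = q¹⁰, (q¹⁰)² = q⁸, (q¹⁰)³ = q⁶, (q¹⁰)⁴ = q⁴, (q¹⁰)⁵ = q², (q¹⁰)⁶ = e.
The smallest positive k with (q¹⁰)ᵏ = e is 6.

Answer: 6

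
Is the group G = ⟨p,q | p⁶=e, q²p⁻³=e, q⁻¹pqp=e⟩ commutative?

p·q = pq but q·p = p²q⁻¹, so p·q ≠ q·p and G is not abelian.

Answer: No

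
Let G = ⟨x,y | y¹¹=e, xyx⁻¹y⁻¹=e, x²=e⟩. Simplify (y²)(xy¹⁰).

Compute (y²) · (xy¹⁰) by multiplying left to right and reducing via the relations at each step:
  (y²) · x = xy²
  (xy²) · y¹⁰ = xy

Answer: xy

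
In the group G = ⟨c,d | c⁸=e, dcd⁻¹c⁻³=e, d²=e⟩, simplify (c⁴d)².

Compute successive powers of (c⁴d), reducing at each step:
  (c⁴d)²: (c⁴d) · c⁴ = d;   d · d = e

Answer: e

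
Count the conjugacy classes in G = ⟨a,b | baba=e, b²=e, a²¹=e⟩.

The conjugacy classes (representative and size) are:
  [e] (size 1), [a²⁰] (size 2), [a²] (size 2), [a³] (size 2), [a¹⁷] (size 2), [a⁵] (size 2), [a⁶] (size 2), [a⁷] (size 2), [a⁸] (size 2), [a⁹] (size 2), [a¹⁰] (size 2), [b] (size 21).
Class equation: 1 + 2 + 2 + 2 + 2 + 2 + 2 + 2 + 2 + 2 + 2 + 21 = 42 = |G|. So G has 12 conjugacy classes.

Answer: 12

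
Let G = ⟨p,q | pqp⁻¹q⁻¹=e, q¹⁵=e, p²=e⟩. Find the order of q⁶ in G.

Compute successive powers until reaching e:
  (q⁶)¹ = q⁶, (q⁶)² = q¹², (q⁶)³ = q³, (q⁶)⁴ = q⁹, (q⁶)⁵ = e.
The smallest positive k with (q⁶)ᵏ = e is 5.

Answer: 5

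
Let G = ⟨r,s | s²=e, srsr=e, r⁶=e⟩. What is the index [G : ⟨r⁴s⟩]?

First find ord(r⁴s) by computing successive powers:
  (r⁴s)¹ = r⁴s, (r⁴s)² = e.
So |⟨r⁴s⟩| = ord(r⁴s) = 2. With |G| = 12, by Lagrange [G : ⟨r⁴s⟩] = 12/2 = 6.

Answer: 6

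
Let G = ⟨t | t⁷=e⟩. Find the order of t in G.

Compute successive powers until reaching e:
  t¹ = t, t² = t², t³ = t³, t⁴ = t⁴, t⁵ = t⁵, t⁶ = t⁶, t⁷ = e.
The smallest positive k with tᵏ = e is 7.

Answer: 7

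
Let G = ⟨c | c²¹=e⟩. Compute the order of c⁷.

Compute successive powers until reaching e:
  (c⁷)¹ = c⁷, (c⁷)² = c¹⁴, (c⁷)³ = e.
The smallest positive k with (c⁷)ᵏ = e is 3.

Answer: 3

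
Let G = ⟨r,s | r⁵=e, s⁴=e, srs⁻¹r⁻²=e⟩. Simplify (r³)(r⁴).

Compute (r³) · (r⁴) by multiplying left to right and reducing via the relations at each step:
  (r³) · r⁴ = r²

Answer: r²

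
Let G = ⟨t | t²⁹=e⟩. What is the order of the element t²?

Compute successive powers until reaching e:
  (t²)¹ = t², (t²)² = t⁴, (t²)³ = t⁶, (t²)⁴ = t⁸, (t²)⁵ = t¹⁰, (t²)⁶ = t¹², (t²)⁷ = t¹⁴, (t²)⁸ = t¹⁶, (t²)⁹ = t¹⁸, (t²)¹⁰ = t²⁰, (t²)¹¹ = t²², (t²)¹² = t²⁴, (t²)¹³ = t²⁶, (t²)¹⁴ = t²⁸, (t²)¹⁵ = t, (t²)¹⁶ = t³, (t²)¹⁷ = t⁵, (t²)¹⁸ = t⁷, (t²)¹⁹ = t⁹, (t²)²⁰ = t¹¹, (t²)²¹ = t¹³, (t²)²² = t¹⁵, (t²)²³ = t¹⁷, (t²)²⁴ = t¹⁹, (t²)²⁵ = t²¹, (t²)²⁶ = t²³, (t²)²⁷ = t²⁵, (t²)²⁸ = t²⁷, (t²)²⁹ = e.
The smallest positive k with (t²)ᵏ = e is 29.

Answer: 29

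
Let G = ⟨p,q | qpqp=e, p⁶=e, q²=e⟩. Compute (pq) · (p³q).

Compute (pq) · (p³q) by multiplying left to right and reducing via the relations at each step:
  (pq) · p³ = p⁴q
  (p⁴q) · q = p⁴

Answer: p⁴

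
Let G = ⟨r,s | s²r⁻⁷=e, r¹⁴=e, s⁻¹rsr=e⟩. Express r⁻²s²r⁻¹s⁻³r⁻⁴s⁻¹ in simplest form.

Multiply left to right, reducing at each step:
  (r¹²) · s² = r⁵
  (r⁵) · r⁻¹ = r⁴
  (r⁴) · s⁻³ = r⁴s
  (r⁴s) · r⁻⁴ = rs⁻¹
  (rs⁻¹) · s⁻¹ = r⁸

Answer: r⁸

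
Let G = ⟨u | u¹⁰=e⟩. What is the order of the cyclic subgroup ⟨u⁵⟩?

|⟨u⁵⟩| equals the order of u⁵. Compute successive powers until reaching e:
  (u⁵)¹ = u⁵, (u⁵)² = e.
The smallest positive k with (u⁵)ᵏ = e is 2, so |⟨u⁵⟩| = 2.

Answer: 2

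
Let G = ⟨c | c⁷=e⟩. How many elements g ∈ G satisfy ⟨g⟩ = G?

G is cyclic of order 7. An element generates G iff its order is 7, and a cyclic group of order 7 has exactly φ(7) = 6 such elements.

Answer: 6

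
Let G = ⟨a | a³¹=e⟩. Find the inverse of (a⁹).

The order of (a⁹) is 31 (smallest k with (a⁹)ᵏ = e), so (a⁹)⁻¹ = (a⁹)³⁰ = a²².
Check: (a⁹) · (a²²) → (a⁹) · a²² = e, giving e as required.

Answer: a²²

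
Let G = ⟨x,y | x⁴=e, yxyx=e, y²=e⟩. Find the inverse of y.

The order of y is 2 (smallest k with yᵏ = e), so y⁻¹ = y¹ = y.
Check: y · y → y · y = e, giving e as required.

Answer: y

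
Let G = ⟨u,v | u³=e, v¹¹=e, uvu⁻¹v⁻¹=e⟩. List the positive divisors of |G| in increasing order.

|G| = 33 = 3 · 11. By Lagrange's theorem the order of any subgroup divides 33; the divisors of 33 are 1, 3, 11, 33.

Answer: 1, 3, 11, 33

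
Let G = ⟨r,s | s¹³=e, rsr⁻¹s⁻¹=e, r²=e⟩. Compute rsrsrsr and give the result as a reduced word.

Multiply left to right, reducing at each step:
  r · s = rs
  (rs) · r = s
  s · s = s²
  (s²) · r = rs²
  (rs²) · s = rs³
  (rs³) · r = s³

Answer: s³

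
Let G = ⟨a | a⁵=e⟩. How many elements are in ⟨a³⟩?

|⟨a³⟩| equals the order of a³. Compute successive powers until reaching e:
  (a³)¹ = a³, (a³)² = a, (a³)³ = a⁴, (a³)⁴ = a², (a³)⁵ = e.
The smallest positive k with (a³)ᵏ = e is 5, so |⟨a³⟩| = 5.

Answer: 5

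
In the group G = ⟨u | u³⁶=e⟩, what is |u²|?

Compute successive powers until reaching e:
  (u²)¹ = u², (u²)² = u⁴, (u²)³ = u⁶, (u²)⁴ = u⁸, (u²)⁵ = u¹⁰, (u²)⁶ = u¹², (u²)⁷ = u¹⁴, (u²)⁸ = u¹⁶, (u²)⁹ = u¹⁸, (u²)¹⁰ = u²⁰, (u²)¹¹ = u²², (u²)¹² = u²⁴, (u²)¹³ = u²⁶, (u²)¹⁴ = u²⁸, (u²)¹⁵ = u³⁰, (u²)¹⁶ = u³², (u²)¹⁷ = u³⁴, (u²)¹⁸ = e.
The smallest positive k with (u²)ᵏ = e is 18.

Answer: 18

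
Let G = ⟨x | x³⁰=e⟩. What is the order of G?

G is generated by a single element, so G is cyclic. The relator gives x³⁰ = e and no smaller power is forced to be e, so the 30 powers {e, x, x², x³, x⁴, x⁵, x⁶, x⁷, x⁸, x⁹, x²², x²³, x²¹, x²⁰, x²⁴, x²⁵, x²⁶, x²⁷, x²⁸, x²⁹, x¹², x¹³, x¹¹, x¹⁰, x¹⁴, x¹⁵, x¹⁶, x¹⁷, x¹⁸, x¹⁹} are distinct. Hence |G| = 30.

Answer: 30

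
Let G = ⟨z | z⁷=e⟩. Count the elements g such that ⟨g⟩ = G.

G is cyclic of order 7. An element generates G iff its order is 7, and a cyclic group of order 7 has exactly φ(7) = 6 such elements.

Answer: 6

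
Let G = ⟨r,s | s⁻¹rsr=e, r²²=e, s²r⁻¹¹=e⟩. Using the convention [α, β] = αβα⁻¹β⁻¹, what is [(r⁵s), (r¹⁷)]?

[(r⁵s), (r¹⁷)] = (r⁵s)·(r¹⁷)·(r⁵s)⁻¹·(r¹⁷)⁻¹.
  (r⁵s) · (r¹⁷) = r¹⁰s
  (r¹⁰s) · (r⁵s⁻¹) = r⁵
  (r⁵) · (r⁵) = r¹⁰

Answer: r¹⁰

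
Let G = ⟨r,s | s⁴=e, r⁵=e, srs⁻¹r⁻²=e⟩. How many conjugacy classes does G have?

The conjugacy classes (representative and size) are:
  [e] (size 1), [r⁴] (size 4), [r²s] (size 5), [s²] (size 5), [r³s³] (size 5).
Class equation: 1 + 4 + 5 + 5 + 5 = 20 = |G|. So G has 5 conjugacy classes.

Answer: 5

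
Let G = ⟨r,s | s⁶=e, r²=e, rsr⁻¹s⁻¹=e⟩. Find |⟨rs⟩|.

|⟨rs⟩| equals the order of rs. Compute successive powers until reaching e:
  (rs)¹ = rs, (rs)² = s², (rs)³ = rs³, (rs)⁴ = s⁴, (rs)⁵ = rs⁵, (rs)⁶ = e.
The smallest positive k with (rs)ᵏ = e is 6, so |⟨rs⟩| = 6.

Answer: 6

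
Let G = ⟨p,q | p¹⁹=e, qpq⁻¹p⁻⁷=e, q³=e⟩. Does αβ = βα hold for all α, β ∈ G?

p·q = pq but q·p = p⁷q, so p·q ≠ q·p and G is not abelian.

Answer: No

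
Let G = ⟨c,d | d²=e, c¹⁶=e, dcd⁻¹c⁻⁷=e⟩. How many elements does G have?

Enumerate words in the generators, reducing via the relations: the distinct elements are
  {c, d, e, cd, c², c³, c⁴, c⁵, c⁶, c⁷, c⁸, c⁹, c²d, c³d, c¹², c¹³, c¹¹, c¹⁰, c¹⁴, c¹⁵, c⁴d, c⁵d, c⁶d, c⁷d, c⁸d, c⁹d, c¹²d, c¹³d, c¹¹d, c¹⁰d, c¹⁴d, c¹⁵d}.
No further products give new elements, so |G| = 32.

Answer: 32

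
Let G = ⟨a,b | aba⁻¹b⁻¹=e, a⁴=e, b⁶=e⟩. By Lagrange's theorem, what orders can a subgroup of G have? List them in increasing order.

|G| = 24 = 2³ · 3. By Lagrange's theorem the order of any subgroup divides 24; the divisors of 24 are 1, 2, 3, 4, 6, 8, 12, 24.

Answer: 1, 2, 3, 4, 6, 8, 12, 24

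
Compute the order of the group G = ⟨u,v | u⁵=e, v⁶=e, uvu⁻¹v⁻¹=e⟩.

Enumerate words in the generators, reducing via the relations: the distinct elements are
  {e, u, v, uv, u², u³, u⁴, v², v³, v⁴, v⁵, uv², uv³, uv⁴, uv⁵, u²v, u³v, u⁴v, u²v², u²v³, u²v⁴, u²v⁵, u³v², u³v³, u³v⁴, u³v⁵, u⁴v², u⁴v³, u⁴v⁴, u⁴v⁵}.
No further products give new elements, so |G| = 30.

Answer: 30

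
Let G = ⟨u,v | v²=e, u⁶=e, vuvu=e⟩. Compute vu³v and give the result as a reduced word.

Multiply left to right, reducing at each step:
  v · u³ = u³v
  (u³v) · v = u³

Answer: u³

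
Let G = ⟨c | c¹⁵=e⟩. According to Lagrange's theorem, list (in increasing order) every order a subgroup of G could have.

|G| = 15 = 3 · 5. By Lagrange's theorem the order of any subgroup divides 15; the divisors of 15 are 1, 3, 5, 15.

Answer: 1, 3, 5, 15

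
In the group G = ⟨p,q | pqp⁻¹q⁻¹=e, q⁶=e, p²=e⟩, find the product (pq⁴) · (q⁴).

Compute (pq⁴) · (q⁴) by multiplying left to right and reducing via the relations at each step:
  (pq⁴) · q⁴ = pq²

Answer: pq²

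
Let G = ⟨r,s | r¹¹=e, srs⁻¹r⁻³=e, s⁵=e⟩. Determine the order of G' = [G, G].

G' = [G, G] is generated by all commutators. The generator-pair commutators are: [r, s] = r⁹.
The subgroup they normally generate is {e, r, r², r³, r⁴, r⁵, r⁶, r⁷, r⁸, r⁹, r¹⁰}, of order 11.
Check: |G/G'| = 55/11 = 5 is the order of the abelianisation.

Answer: 11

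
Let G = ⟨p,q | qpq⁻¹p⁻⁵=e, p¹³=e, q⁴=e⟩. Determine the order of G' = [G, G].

G' = [G, G] is generated by all commutators. The generator-pair commutators are: [p, q] = p⁹.
The subgroup they normally generate is {e, p, p², p³, p⁴, p⁵, p⁶, p⁷, p⁸, p⁹, p¹⁰, p¹¹, p¹²}, of order 13.
Check: |G/G'| = 52/13 = 4 is the order of the abelianisation.

Answer: 13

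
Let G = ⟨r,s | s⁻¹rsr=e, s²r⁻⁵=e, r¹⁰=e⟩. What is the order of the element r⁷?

Compute successive powers until reaching e:
  (r⁷)¹ = r⁷, (r⁷)² = r⁴, (r⁷)³ = r, (r⁷)⁴ = r⁸, (r⁷)⁵ = r⁵, (r⁷)⁶ = r², (r⁷)⁷ = r⁹, (r⁷)⁸ = r⁶, (r⁷)⁹ = r³, (r⁷)¹⁰ = e.
The smallest positive k with (r⁷)ᵏ = e is 10.

Answer: 10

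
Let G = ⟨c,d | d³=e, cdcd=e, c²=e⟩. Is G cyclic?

Every cyclic group is abelian. But c·d = cd while d·c = cd², so c·d ≠ d·c and G is not abelian. Hence G is not cyclic.

Answer: No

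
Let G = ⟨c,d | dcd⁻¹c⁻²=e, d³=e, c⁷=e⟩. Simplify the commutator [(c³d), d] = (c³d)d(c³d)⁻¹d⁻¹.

[(c³d), d] = (c³d)·d·(c³d)⁻¹·d⁻¹.
  (c³d) · d = c³d²
  (c³d²) · (c²d²) = c⁴d
  (c⁴d) · (d²) = c⁴

Answer: c⁴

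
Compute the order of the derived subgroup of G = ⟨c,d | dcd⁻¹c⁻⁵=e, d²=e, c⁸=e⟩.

G' = [G, G] is generated by all commutators. The generator-pair commutators are: [c, d] = c⁴.
The subgroup they normally generate is {e, c⁴}, of order 2.
Check: |G/G'| = 16/2 = 8 is the order of the abelianisation.

Answer: 2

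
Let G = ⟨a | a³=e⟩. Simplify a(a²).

Compute a · (a²) by multiplying left to right and reducing via the relations at each step:
  a · a² = e

Answer: e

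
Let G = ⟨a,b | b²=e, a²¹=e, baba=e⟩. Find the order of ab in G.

Compute successive powers until reaching e:
  (ab)¹ = ab, (ab)² = e.
The smallest positive k with (ab)ᵏ = e is 2.

Answer: 2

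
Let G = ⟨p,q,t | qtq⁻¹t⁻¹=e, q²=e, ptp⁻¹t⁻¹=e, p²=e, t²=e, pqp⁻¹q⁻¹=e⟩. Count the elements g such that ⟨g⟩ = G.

⟨g⟩ = G would require ord(g) = |G| = 8, but the maximum element order in G is 2 < 8. So G is not cyclic and no single element generates it: the count is 0.

Answer: 0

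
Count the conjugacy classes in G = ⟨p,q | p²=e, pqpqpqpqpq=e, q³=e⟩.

The conjugacy classes (representative and size) are:
  [e] (size 1), [pqpq²pqpq²p] (size 15), [qpqpq²p] (size 20), [pq²pq²p] (size 12), [q²pqpq²] (size 12).
Class equation: 1 + 15 + 20 + 12 + 12 = 60 = |G|. So G has 5 conjugacy classes.

Answer: 5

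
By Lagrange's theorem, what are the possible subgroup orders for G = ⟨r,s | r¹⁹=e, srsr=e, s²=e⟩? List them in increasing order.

|G| = 38 = 2 · 19. By Lagrange's theorem the order of any subgroup divides 38; the divisors of 38 are 1, 2, 19, 38.

Answer: 1, 2, 19, 38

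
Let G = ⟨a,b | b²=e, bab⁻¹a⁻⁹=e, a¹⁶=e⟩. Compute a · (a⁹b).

Compute a · (a⁹b) by multiplying left to right and reducing via the relations at each step:
  a · a⁹ = a¹⁰
  (a¹⁰) · b = a¹⁰b

Answer: a¹⁰b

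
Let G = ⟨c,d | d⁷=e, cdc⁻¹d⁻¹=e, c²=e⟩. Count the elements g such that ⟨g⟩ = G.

G is cyclic of order 14. An element generates G iff its order is 14, and a cyclic group of order 14 has exactly φ(14) = 6 such elements.

Answer: 6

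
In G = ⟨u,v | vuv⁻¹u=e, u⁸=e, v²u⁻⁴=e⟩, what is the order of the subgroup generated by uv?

|⟨uv⟩| equals the order of uv. Compute successive powers until reaching e:
  (uv)¹ = uv, (uv)² = u⁴, (uv)³ = uv⁻¹, (uv)⁴ = e.
The smallest positive k with (uv)ᵏ = e is 4, so |⟨uv⟩| = 4.

Answer: 4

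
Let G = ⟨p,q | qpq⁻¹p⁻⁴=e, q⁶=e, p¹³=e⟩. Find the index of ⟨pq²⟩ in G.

First find ord(pq²) by computing successive powers:
  (pq²)¹ = pq², (pq²)² = p⁴q⁴, (pq²)³ = e.
So |⟨pq²⟩| = ord(pq²) = 3. With |G| = 78, by Lagrange [G : ⟨pq²⟩] = 78/3 = 26.

Answer: 26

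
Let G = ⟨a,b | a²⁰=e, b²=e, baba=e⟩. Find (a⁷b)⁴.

Compute successive powers of (a⁷b), reducing at each step:
  (a⁷b)²: (a⁷b) · a⁷ = b;   b · b = e
  (a⁷b)³: e · a⁷ = a⁷;   (a⁷) · b = a⁷b
  (a⁷b)⁴: (a⁷b) · a⁷ = b;   b · b = e

Answer: e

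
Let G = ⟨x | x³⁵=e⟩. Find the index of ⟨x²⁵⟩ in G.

First find ord(x²⁵) by computing successive powers:
  (x²⁵)¹ = x²⁵, (x²⁵)² = x¹⁵, (x²⁵)³ = x⁵, (x²⁵)⁴ = x³⁰, (x²⁵)⁵ = x²⁰, (x²⁵)⁶ = x¹⁰, (x²⁵)⁷ = e.
So |⟨x²⁵⟩| = ord(x²⁵) = 7. With |G| = 35, by Lagrange [G : ⟨x²⁵⟩] = 35/7 = 5.

Answer: 5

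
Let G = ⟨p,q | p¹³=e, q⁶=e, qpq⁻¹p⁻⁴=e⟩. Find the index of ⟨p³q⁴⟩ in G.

First find ord(p³q⁴) by computing successive powers:
  (p³q⁴)¹ = p³q⁴, (p³q⁴)² = p⁴q², (p³q⁴)³ = e.
So |⟨p³q⁴⟩| = ord(p³q⁴) = 3. With |G| = 78, by Lagrange [G : ⟨p³q⁴⟩] = 78/3 = 26.

Answer: 26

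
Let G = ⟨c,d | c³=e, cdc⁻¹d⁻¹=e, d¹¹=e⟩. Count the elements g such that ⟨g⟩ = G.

G is cyclic of order 33. An element generates G iff its order is 33, and a cyclic group of order 33 has exactly φ(33) = 20 such elements.

Answer: 20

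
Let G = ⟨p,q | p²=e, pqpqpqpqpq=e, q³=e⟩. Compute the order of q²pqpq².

Compute successive powers until reaching e:
  (q²pqpq²)¹ = q²pqpq², (q²pqpq²)² = qpq, (q²pqpq²)³ = q²pq², (q²pqpq²)⁴ = qpq²pq, (q²pqpq²)⁵ = e.
The smallest positive k with (q²pqpq²)ᵏ = e is 5.

Answer: 5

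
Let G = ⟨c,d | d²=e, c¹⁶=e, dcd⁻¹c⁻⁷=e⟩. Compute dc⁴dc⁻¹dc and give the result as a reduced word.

Multiply left to right, reducing at each step:
  d · c⁴ = c¹²d
  (c¹²d) · d = c¹²
  (c¹²) · c⁻¹ = c¹¹
  (c¹¹) · d = c¹¹d
  (c¹¹d) · c = c²d

Answer: c²d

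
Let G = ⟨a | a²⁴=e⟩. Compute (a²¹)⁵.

Compute successive powers of (a²¹), reducing at each step:
  (a²¹)²: (a²¹) · a²¹ = a¹⁸
  (a²¹)³: (a¹⁸) · a²¹ = a¹⁵
  (a²¹)⁴: (a¹⁵) · a²¹ = a¹²
  (a²¹)⁵: (a¹²) · a²¹ = a⁹

Answer: a⁹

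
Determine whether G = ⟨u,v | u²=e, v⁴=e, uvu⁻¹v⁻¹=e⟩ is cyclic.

|G| = 8, but the maximum element order in G is 4 < 8. No single element generates all of G, so G is not cyclic.

Answer: No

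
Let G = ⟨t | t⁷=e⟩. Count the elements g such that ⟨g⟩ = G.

G is cyclic of order 7. An element generates G iff its order is 7, and a cyclic group of order 7 has exactly φ(7) = 6 such elements.

Answer: 6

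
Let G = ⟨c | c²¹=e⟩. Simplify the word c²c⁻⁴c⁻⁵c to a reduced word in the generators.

Multiply left to right, reducing at each step:
  (c²) · c⁻⁴ = c¹⁹
  (c¹⁹) · c⁻⁵ = c¹⁴
  (c¹⁴) · c = c¹⁵

Answer: c¹⁵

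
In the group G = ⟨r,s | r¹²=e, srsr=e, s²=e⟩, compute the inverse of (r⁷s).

The order of (r⁷s) is 2 (smallest k with (r⁷s)ᵏ = e), so (r⁷s)⁻¹ = (r⁷s)¹ = r⁷s.
Check: (r⁷s) · (r⁷s) → (r⁷s) · r⁷ = s;   s · s = e, giving e as required.

Answer: r⁷s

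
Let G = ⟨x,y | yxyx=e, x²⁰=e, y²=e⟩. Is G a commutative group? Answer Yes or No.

x·y = xy but y·x = x¹⁹y, so x·y ≠ y·x and G is not abelian.

Answer: No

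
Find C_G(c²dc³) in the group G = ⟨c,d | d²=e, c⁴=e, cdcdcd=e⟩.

⟨c²dc³⟩ ⊆ C_G(c²dc³) since powers of c²dc³ commute with c²dc³; so |C_G(c²dc³)| ≥ |⟨c²dc³⟩| = 3.
By orbit–stabilizer, |C_G(c²dc³)| = |G| / |conj. class of c²dc³| = 24 / 8 = 3.
The 3 elements commuting with c²dc³ are {e, c²dc³, cdc²}.

Answer: {e, c²dc³, cdc²}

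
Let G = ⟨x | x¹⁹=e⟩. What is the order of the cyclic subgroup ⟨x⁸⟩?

|⟨x⁸⟩| equals the order of x⁸. Compute successive powers until reaching e:
  (x⁸)¹ = x⁸, (x⁸)² = x¹⁶, (x⁸)³ = x⁵, (x⁸)⁴ = x¹³, (x⁸)⁵ = x², (x⁸)⁶ = x¹⁰, (x⁸)⁷ = x¹⁸, (x⁸)⁸ = x⁷, (x⁸)⁹ = x¹⁵, (x⁸)¹⁰ = x⁴, (x⁸)¹¹ = x¹², (x⁸)¹² = x, (x⁸)¹³ = x⁹, (x⁸)¹⁴ = x¹⁷, (x⁸)¹⁵ = x⁶, (x⁸)¹⁶ = x¹⁴, (x⁸)¹⁷ = x³, (x⁸)¹⁸ = x¹¹, (x⁸)¹⁹ = e.
The smallest positive k with (x⁸)ᵏ = e is 19, so |⟨x⁸⟩| = 19.

Answer: 19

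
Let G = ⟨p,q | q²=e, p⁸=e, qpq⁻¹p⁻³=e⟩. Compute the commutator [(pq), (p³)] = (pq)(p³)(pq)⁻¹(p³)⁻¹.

[(pq), (p³)] = (pq)·(p³)·(pq)⁻¹·(p³)⁻¹.
  (pq) · (p³) = p²q
  (p²q) · (p⁵q) = p
  p · (p⁵) = p⁶

Answer: p⁶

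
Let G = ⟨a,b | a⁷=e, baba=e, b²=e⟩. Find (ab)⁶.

Compute successive powers of (ab), reducing at each step:
  (ab)²: (ab) · a = b;   b · b = e
  (ab)³: e · a = a;   a · b = ab
  (ab)⁴: (ab) · a = b;   b · b = e
  (ab)⁵: e · a = a;   a · b = ab
  (ab)⁶: (ab) · a = b;   b · b = e

Answer: e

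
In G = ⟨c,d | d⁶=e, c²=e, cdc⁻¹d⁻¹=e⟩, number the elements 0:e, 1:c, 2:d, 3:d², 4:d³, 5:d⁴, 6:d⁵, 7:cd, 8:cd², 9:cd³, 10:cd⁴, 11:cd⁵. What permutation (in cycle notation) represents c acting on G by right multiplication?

(0 1)(2 7)(3 8)(4 9)(5 10)(6 11)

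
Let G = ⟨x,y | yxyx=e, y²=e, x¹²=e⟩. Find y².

Compute successive powers of y, reducing at each step:
  y²: y · y = e

Answer: e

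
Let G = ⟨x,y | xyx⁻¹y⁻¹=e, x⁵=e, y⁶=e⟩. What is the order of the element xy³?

Compute successive powers until reaching e:
  (xy³)¹ = xy³, (xy³)² = x², (xy³)³ = x³y³, (xy³)⁴ = x⁴, (xy³)⁵ = y³, (xy³)⁶ = x, (xy³)⁷ = x²y³, (xy³)⁸ = x³, (xy³)⁹ = x⁴y³, (xy³)¹⁰ = e.
The smallest positive k with (xy³)ᵏ = e is 10.

Answer: 10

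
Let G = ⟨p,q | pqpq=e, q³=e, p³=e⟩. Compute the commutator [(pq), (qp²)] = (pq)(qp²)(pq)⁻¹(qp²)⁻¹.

[(pq), (qp²)] = (pq)·(qp²)·(pq)⁻¹·(qp²)⁻¹.
  (pq) · (qp²) = p²q
  (p²q) · (pq) = p
  p · (pq²) = p²q²

Answer: p²q²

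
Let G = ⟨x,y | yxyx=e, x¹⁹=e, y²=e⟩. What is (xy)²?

Compute successive powers of (xy), reducing at each step:
  (xy)²: (xy) · x = y;   y · y = e

Answer: e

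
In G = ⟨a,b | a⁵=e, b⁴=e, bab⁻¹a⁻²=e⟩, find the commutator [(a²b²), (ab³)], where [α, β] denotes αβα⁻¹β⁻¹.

[(a²b²), (ab³)] = (a²b²)·(ab³)·(a²b²)⁻¹·(ab³)⁻¹.
  (a²b²) · (ab³) = ab
  (ab) · (a²b²) = b³
  (b³) · (a³b) = a⁴

Answer: a⁴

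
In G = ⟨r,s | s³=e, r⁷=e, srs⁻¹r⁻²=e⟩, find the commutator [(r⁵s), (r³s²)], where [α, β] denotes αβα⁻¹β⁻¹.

[(r⁵s), (r³s²)] = (r⁵s)·(r³s²)·(r⁵s)⁻¹·(r³s²)⁻¹.
  (r⁵s) · (r³s²) = r⁴
  (r⁴) · (rs²) = r⁵s²
  (r⁵s²) · (rs) = r²

Answer: r²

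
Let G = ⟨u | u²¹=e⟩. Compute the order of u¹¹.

Compute successive powers until reaching e:
  (u¹¹)¹ = u¹¹, (u¹¹)² = u, (u¹¹)³ = u¹², (u¹¹)⁴ = u², (u¹¹)⁵ = u¹³, (u¹¹)⁶ = u³, (u¹¹)⁷ = u¹⁴, (u¹¹)⁸ = u⁴, (u¹¹)⁹ = u¹⁵, (u¹¹)¹⁰ = u⁵, (u¹¹)¹¹ = u¹⁶, (u¹¹)¹² = u⁶, (u¹¹)¹³ = u¹⁷, (u¹¹)¹⁴ = u⁷, (u¹¹)¹⁵ = u¹⁸, (u¹¹)¹⁶ = u⁸, (u¹¹)¹⁷ = u¹⁹, (u¹¹)¹⁸ = u⁹, (u¹¹)¹⁹ = u²⁰, (u¹¹)²⁰ = u¹⁰, (u¹¹)²¹ = e.
The smallest positive k with (u¹¹)ᵏ = e is 21.

Answer: 21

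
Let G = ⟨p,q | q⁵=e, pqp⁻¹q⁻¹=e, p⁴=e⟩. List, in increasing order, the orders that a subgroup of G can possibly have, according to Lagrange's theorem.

|G| = 20 = 2² · 5. By Lagrange's theorem the order of any subgroup divides 20; the divisors of 20 are 1, 2, 4, 5, 10, 20.

Answer: 1, 2, 4, 5, 10, 20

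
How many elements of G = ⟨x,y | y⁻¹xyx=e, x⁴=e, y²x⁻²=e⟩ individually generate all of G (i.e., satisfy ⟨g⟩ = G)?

⟨g⟩ = G would require ord(g) = |G| = 8, but the maximum element order in G is 4 < 8. So G is not cyclic and no single element generates it: the count is 0.

Answer: 0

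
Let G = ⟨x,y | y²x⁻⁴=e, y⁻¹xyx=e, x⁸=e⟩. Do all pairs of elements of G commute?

x·y = xy but y·x = x³y⁻¹, so x·y ≠ y·x and G is not abelian.

Answer: No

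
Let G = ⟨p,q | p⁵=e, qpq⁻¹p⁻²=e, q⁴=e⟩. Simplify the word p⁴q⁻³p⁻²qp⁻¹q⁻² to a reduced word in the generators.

Multiply left to right, reducing at each step:
  (p⁴) · q⁻³ = p⁴q
  (p⁴q) · p⁻² = q
  q · q = q²
  (q²) · p⁻¹ = pq²
  (pq²) · q⁻² = p

Answer: p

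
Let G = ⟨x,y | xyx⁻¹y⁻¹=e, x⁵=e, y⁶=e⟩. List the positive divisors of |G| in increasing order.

|G| = 30 = 2 · 3 · 5. By Lagrange's theorem the order of any subgroup divides 30; the divisors of 30 are 1, 2, 3, 5, 6, 10, 15, 30.

Answer: 1, 2, 3, 5, 6, 10, 15, 30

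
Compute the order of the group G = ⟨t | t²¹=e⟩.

G is generated by a single element, so G is cyclic. The relator gives t²¹ = e and no smaller power is forced to be e, so the 21 powers {e, t, t², t³, t⁴, t⁵, t⁶, t⁷, t⁸, t⁹, t²⁰, t¹², t¹³, t¹¹, t¹⁰, t¹⁴, t¹⁵, t¹⁶, t¹⁷, t¹⁸, t¹⁹} are distinct. Hence |G| = 21.

Answer: 21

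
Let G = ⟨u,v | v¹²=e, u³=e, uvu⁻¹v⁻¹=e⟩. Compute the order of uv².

Compute successive powers until reaching e:
  (uv²)¹ = uv², (uv²)² = u²v⁴, (uv²)³ = v⁶, (uv²)⁴ = uv⁸, (uv²)⁵ = u²v¹⁰, (uv²)⁶ = e.
The smallest positive k with (uv²)ᵏ = e is 6.

Answer: 6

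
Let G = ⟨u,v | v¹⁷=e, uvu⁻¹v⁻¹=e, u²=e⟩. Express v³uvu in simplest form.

Multiply left to right, reducing at each step:
  (v³) · u = uv³
  (uv³) · v = uv⁴
  (uv⁴) · u = v⁴

Answer: v⁴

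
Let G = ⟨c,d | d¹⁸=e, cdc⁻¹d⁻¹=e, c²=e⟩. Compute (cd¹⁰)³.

Compute successive powers of (cd¹⁰), reducing at each step:
  (cd¹⁰)²: (cd¹⁰) · c = d¹⁰;   (d¹⁰) · d¹⁰ = d²
  (cd¹⁰)³: (d²) · c = cd²;   (cd²) · d¹⁰ = cd¹²

Answer: cd¹²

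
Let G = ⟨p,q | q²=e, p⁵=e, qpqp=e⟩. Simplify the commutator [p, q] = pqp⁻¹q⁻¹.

[p, q] = p·q·p⁻¹·q⁻¹.
  p · q = pq
  (pq) · (p⁴) = p²q
  (p²q) · q = p²

Answer: p²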